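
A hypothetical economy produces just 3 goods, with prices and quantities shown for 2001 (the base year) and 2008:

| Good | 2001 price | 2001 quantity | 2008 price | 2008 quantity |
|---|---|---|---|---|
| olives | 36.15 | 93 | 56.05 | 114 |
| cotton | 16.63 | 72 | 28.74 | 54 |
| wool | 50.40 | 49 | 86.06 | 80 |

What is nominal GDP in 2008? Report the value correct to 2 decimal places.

Nominal GDP 2008 = Σ (p_2008 × q_2008) = 56.05·114 + 28.74·54 + 86.06·80 = 14826.46.

14826.46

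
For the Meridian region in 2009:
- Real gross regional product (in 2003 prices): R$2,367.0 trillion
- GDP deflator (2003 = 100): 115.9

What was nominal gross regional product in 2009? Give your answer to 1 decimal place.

R$2,743.4 trillion

Nominal gross regional product = Real × (GDP deflator/100) = 2367.0 × 1.159 = 2743.35.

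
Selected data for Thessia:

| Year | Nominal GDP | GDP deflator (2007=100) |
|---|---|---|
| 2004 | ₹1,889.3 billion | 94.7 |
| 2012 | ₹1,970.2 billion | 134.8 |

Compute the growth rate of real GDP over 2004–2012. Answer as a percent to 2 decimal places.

Deflate each year: 2004 → 1889.3/0.947 = 1995.04; 2012 → 1970.2/1.348 = 1461.57.
So real GDP changed by 1461.57/1995.04 − 1 = -0.2674, i.e. -26.74%.

-26.74%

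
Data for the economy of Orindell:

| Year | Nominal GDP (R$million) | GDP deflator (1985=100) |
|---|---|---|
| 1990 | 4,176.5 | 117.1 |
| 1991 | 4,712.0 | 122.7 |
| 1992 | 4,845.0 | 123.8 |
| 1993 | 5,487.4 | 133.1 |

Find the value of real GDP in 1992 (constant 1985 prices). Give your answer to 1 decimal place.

Real GDP 1992 = 4845.0 / 1.238 = 3913.57.

R$3,913.6 million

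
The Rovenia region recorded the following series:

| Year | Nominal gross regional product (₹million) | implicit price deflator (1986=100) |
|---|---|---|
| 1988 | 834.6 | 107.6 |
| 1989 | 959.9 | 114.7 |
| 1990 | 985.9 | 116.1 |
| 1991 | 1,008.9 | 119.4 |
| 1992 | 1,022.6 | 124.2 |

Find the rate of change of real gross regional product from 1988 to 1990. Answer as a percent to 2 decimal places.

Real gross regional product 1988 = 834.6/1.076 = 775.65.
Real gross regional product 1990 = 985.9/1.161 = 849.18.
Change = 849.18/775.65 − 1 = 0.0948.

9.48%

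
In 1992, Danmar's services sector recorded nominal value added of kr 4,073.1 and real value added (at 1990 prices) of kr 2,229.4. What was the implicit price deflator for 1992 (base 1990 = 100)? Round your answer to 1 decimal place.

182.7

implicit price deflator = (Nominal / Real) × 100 = 4073.1 / 2229.4 × 100 = 182.70.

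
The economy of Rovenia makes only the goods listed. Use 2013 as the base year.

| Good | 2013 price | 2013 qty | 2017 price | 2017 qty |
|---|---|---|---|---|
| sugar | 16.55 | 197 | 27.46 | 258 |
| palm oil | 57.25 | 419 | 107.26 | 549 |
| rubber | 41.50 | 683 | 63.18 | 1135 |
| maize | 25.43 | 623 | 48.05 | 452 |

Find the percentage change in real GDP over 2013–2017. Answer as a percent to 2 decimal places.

32.00%

Real GDP 2013 = Nominal GDP 2013 = 16.55·197 + 57.25·419 + 41.50·683 + 25.43·623 = 71435.49.
Real GDP 2017 (at 2013 prices) = 16.55·258 + 57.25·549 + 41.50·1135 + 25.43·452 = 94297.01.
Real growth = 94297.01/71435.49 − 1 = 0.3200.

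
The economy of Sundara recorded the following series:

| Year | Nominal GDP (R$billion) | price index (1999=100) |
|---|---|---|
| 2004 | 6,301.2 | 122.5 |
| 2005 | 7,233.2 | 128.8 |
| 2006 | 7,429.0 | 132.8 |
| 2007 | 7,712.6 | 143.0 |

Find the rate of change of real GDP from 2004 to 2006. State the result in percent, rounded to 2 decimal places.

Real GDP 2004 = 6301.2/1.225 = 5143.84.
Real GDP 2006 = 7429.0/1.328 = 5594.13.
Change = 5594.13/5143.84 − 1 = 0.0875.

8.75%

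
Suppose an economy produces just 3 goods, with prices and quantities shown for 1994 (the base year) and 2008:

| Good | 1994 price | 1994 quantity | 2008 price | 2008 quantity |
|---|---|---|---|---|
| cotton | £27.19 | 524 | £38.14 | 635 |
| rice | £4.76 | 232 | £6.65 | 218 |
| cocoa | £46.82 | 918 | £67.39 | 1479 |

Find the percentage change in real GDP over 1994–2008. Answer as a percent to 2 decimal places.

Real GDP 1994 = Nominal GDP 1994 = 27.19·524 + 4.76·232 + 46.82·918 = 58332.64.
Real GDP 2008 (at 1994 prices) = 27.19·635 + 4.76·218 + 46.82·1479 = 87550.11.
Real growth = 87550.11/58332.64 − 1 = 0.5009.

50.09%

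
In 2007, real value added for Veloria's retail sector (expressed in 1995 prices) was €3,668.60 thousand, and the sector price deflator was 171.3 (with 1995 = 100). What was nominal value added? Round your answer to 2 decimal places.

€6,284.31 thousand

Nominal value added = Real × (sector price deflator/100) = 3668.60 × 1.713 = 6284.31.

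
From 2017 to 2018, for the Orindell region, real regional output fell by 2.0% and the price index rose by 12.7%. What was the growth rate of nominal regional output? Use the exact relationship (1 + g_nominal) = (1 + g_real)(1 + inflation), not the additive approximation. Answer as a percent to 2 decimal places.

10.45%

(1 + g_nom) = (1 + g_real)(1 + π) = 0.9800 × 1.1270 = 1.10446.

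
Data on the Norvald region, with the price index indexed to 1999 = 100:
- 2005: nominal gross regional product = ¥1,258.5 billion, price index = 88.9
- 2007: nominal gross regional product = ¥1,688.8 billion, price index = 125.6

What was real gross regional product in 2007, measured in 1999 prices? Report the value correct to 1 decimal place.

Real gross regional product = Nominal / (price index/100) = 1688.8 / 1.256 = 1344.59.

¥1,344.6 billion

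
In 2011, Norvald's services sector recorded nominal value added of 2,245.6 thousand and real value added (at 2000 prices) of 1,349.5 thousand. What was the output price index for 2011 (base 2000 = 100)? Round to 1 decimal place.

output price index = (Nominal / Real) × 100 = 2245.6 / 1349.5 × 100 = 166.40.

166.4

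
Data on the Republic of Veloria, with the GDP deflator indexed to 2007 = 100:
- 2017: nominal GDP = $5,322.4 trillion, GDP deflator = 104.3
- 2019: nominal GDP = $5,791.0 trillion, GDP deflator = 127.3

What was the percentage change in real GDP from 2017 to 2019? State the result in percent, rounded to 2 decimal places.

Real GDP 2017 = 5322.4 / 1.043 = 5102.97.
Real GDP 2019 = 5791.0 / 1.273 = 4549.10.
Real growth = 4549.10 / 5102.97 − 1 = -0.1085.

-10.85%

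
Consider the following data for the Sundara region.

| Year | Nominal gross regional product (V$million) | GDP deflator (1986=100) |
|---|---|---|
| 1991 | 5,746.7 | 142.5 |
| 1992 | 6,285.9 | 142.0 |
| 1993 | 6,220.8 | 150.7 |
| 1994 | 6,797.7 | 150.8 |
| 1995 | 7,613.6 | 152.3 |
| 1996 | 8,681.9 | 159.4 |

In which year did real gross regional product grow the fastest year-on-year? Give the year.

1995

1992: real = 6285.9/1.420 = 4426.69; growth vs 1991 (4032.77) = 9.77%.
1993: real = 6220.8/1.507 = 4127.94; growth vs 1992 (4426.69) = -6.75%.
1994: real = 6797.7/1.508 = 4507.76; growth vs 1993 (4127.94) = 9.20%.
1995: real = 7613.6/1.523 = 4999.08; growth vs 1994 (4507.76) = 10.90%.
1996: real = 8681.9/1.594 = 5446.61; growth vs 1995 (4999.08) = 8.95%.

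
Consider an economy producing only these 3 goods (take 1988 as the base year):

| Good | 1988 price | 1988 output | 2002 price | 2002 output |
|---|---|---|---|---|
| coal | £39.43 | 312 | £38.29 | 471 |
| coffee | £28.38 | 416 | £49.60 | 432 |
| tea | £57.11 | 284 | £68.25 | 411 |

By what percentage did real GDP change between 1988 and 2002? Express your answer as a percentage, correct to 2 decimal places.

Real GDP 1988 = Nominal GDP 1988 = 39.43·312 + 28.38·416 + 57.11·284 = 40327.48.
Real GDP 2002 (at 1988 prices) = 39.43·471 + 28.38·432 + 57.11·411 = 54303.90.
Real growth = 54303.90/40327.48 − 1 = 0.3466.

34.66%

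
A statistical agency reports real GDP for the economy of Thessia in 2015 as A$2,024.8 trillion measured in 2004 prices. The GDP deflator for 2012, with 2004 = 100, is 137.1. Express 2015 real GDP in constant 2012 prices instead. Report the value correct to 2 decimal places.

A$2,776.00 trillion

Real GDP in 2012 prices = Real GDP in 2004 prices × (P_2012/P_2004) = 2024.8 × 1.371 = 2776.00.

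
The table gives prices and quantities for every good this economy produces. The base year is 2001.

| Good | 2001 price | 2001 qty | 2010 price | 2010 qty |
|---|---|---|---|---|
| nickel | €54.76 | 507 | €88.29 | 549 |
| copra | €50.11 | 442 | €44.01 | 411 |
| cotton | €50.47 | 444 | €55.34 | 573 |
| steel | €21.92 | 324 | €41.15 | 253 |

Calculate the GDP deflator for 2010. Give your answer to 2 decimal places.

127.67

Nominal GDP 2010 = 88.29·549 + 44.01·411 + 55.34·573 + 41.15·253 = 108680.09.
Real GDP 2010 (at 2001 prices) = 54.76·549 + 50.11·411 + 50.47·573 + 21.92·253 = 85123.52.
Deflator = Nominal/Real × 100 = 108680.09/85123.52 × 100 = 127.673.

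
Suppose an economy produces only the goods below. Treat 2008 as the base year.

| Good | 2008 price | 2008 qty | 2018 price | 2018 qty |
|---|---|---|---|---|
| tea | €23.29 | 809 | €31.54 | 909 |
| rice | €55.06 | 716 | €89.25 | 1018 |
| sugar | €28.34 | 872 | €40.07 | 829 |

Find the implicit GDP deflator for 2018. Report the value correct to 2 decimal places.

Nominal GDP 2018 = 31.54·909 + 89.25·1018 + 40.07·829 = 152744.39.
Real GDP 2018 (at 2008 prices) = 23.29·909 + 55.06·1018 + 28.34·829 = 100715.55.
Deflator = Nominal/Real × 100 = 152744.39/100715.55 × 100 = 151.659.

151.66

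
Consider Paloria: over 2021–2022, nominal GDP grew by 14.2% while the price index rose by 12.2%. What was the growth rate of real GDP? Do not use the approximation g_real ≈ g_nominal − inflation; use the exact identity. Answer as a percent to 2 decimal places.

(1 + g_nom) = (1 + g_real)(1 + π), so g_real = 1.1420 / 1.1220 − 1 = 0.01783.

1.78%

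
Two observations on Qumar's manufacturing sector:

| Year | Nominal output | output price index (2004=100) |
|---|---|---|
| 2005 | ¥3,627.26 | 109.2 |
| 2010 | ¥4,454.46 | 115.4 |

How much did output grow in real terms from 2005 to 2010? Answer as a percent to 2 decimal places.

Real output 2005 = 3627.26 / 1.092 = 3321.67.
Real output 2010 = 4454.46 / 1.154 = 3860.02.
Real growth = 3860.02 / 3321.67 − 1 = 0.1621.

16.21%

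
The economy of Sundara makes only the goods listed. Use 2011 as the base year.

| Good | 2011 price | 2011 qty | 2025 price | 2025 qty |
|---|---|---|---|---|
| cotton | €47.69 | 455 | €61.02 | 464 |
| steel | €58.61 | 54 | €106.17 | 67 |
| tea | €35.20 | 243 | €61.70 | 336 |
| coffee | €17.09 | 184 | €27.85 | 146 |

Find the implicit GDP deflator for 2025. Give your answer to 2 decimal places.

Nominal GDP 2025 = 61.02·464 + 106.17·67 + 61.70·336 + 27.85·146 = 60223.97.
Real GDP 2025 (at 2011 prices) = 47.69·464 + 58.61·67 + 35.20·336 + 17.09·146 = 40377.37.
Deflator = Nominal/Real × 100 = 60223.97/40377.37 × 100 = 149.153.

149.15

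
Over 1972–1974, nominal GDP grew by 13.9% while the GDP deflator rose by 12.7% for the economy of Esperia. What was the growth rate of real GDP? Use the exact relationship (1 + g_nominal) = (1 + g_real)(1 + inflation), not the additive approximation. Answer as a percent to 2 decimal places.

(1 + g_nom) = (1 + g_real)(1 + π), so g_real = 1.1390 / 1.1270 − 1 = 0.01065.

1.06%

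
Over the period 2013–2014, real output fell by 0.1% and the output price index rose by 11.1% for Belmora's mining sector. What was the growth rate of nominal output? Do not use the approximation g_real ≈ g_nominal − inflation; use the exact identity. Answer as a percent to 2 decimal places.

(1 + g_nom) = (1 + g_real)(1 + π) = 0.9990 × 1.1110 = 1.10989.

10.99%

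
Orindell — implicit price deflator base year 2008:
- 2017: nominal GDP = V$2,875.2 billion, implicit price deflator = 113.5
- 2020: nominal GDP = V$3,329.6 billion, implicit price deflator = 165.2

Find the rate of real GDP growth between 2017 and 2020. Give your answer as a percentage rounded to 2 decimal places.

Real GDP 2017 = 2875.2 / 1.135 = 2533.22.
Real GDP 2020 = 3329.6 / 1.652 = 2015.50.
Real growth = 2015.50 / 2533.22 − 1 = -0.2044.

-20.44%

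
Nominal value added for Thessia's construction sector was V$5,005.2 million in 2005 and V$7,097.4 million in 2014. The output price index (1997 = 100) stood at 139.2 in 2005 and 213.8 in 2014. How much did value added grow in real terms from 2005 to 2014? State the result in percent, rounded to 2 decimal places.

Deflate each year: 2005 → 5005.2/1.392 = 3595.69; 2014 → 7097.4/2.138 = 3319.64.
So real value added changed by 3319.64/3595.69 − 1 = -0.0768, i.e. -7.68%.

-7.68%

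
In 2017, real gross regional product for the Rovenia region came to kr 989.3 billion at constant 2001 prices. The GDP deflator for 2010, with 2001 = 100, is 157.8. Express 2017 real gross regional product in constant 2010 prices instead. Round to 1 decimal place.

Real gross regional product in 2010 prices = Real gross regional product in 2001 prices × (P_2010/P_2001) = 989.3 × 1.578 = 1561.12.

kr 1,561.1 billion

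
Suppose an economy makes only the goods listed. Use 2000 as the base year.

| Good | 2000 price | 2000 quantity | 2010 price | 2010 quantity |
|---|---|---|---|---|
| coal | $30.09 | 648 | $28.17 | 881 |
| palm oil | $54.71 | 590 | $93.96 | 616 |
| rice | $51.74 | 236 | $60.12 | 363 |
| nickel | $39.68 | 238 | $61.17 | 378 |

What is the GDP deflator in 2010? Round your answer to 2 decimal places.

Nominal GDP 2010 = 28.17·881 + 93.96·616 + 60.12·363 + 61.17·378 = 127642.95.
Real GDP 2010 (at 2000 prices) = 30.09·881 + 54.71·616 + 51.74·363 + 39.68·378 = 93991.31.
Deflator = Nominal/Real × 100 = 127642.95/93991.31 × 100 = 135.803.

135.80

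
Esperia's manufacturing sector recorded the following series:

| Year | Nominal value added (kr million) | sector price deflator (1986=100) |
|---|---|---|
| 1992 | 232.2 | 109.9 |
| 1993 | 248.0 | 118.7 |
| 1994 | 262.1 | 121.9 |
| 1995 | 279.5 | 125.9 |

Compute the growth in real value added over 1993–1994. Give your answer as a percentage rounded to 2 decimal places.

Real value added 1993 = 248.0/1.187 = 208.93.
Real value added 1994 = 262.1/1.219 = 215.01.
Change = 215.01/208.93 − 1 = 0.0291.

2.91%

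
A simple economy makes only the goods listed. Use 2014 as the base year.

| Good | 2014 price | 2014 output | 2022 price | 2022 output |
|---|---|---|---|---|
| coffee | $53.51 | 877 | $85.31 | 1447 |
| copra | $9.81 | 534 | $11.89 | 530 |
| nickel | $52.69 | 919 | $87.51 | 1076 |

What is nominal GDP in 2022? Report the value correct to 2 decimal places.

$223906.03

Nominal GDP 2022 = Σ (p_2022 × q_2022) = 85.31·1447 + 11.89·530 + 87.51·1076 = 223906.03.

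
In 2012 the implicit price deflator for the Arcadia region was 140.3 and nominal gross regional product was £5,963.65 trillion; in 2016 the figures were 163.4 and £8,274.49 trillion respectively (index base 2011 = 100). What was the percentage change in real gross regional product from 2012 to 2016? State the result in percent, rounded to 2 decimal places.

19.13%

Real gross regional product 2012 = 5963.65 / 1.403 = 4250.64.
Real gross regional product 2016 = 8274.49 / 1.634 = 5063.95.
Real growth = 5063.95 / 4250.64 − 1 = 0.1913.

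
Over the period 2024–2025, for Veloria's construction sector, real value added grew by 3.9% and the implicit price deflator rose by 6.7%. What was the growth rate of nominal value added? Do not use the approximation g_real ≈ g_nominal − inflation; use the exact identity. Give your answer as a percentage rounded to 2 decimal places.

10.86%

(1 + g_nom) = (1 + g_real)(1 + π) = 1.0390 × 1.0670 = 1.10861.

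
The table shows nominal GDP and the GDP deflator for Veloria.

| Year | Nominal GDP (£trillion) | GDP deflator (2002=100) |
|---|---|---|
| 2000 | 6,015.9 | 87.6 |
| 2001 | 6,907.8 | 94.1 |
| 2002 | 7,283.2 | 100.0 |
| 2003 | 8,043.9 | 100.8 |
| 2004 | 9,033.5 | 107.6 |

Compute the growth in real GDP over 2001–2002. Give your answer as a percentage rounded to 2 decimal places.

Real GDP 2001 = 6907.8/0.941 = 7340.91.
Real GDP 2002 = 7283.2/1.000 = 7283.20.
Change = 7283.20/7340.91 − 1 = -0.0079.

-0.79%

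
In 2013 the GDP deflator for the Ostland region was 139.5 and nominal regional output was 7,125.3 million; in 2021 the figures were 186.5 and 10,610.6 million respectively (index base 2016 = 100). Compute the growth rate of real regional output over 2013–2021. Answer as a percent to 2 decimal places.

Deflate each year: 2013 → 7125.3/1.395 = 5107.74; 2021 → 10610.6/1.865 = 5689.33.
So real regional output changed by 5689.33/5107.74 − 1 = 0.1139, i.e. 11.39%.

11.39%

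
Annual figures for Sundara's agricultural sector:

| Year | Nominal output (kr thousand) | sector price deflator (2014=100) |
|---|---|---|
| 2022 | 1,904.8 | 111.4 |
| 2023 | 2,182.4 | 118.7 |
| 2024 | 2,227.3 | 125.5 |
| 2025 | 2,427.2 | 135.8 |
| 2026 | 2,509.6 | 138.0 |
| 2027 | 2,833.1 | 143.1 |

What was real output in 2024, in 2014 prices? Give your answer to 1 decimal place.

kr 1,774.7 thousand

Real output 2024 = 2227.3 / 1.255 = 1774.74.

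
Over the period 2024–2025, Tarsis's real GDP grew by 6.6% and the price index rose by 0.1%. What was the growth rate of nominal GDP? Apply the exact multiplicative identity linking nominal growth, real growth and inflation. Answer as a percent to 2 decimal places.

(1 + g_nom) = (1 + g_real)(1 + π) = 1.0660 × 1.0010 = 1.06707.

6.71%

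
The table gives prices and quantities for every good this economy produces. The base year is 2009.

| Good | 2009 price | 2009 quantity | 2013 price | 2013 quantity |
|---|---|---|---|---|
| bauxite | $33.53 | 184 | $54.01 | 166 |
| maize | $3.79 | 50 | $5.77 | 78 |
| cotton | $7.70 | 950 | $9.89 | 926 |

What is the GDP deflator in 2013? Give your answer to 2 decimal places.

142.97

Nominal GDP 2013 = 54.01·166 + 5.77·78 + 9.89·926 = 18573.86.
Real GDP 2013 (at 2009 prices) = 33.53·166 + 3.79·78 + 7.70·926 = 12991.80.
Deflator = Nominal/Real × 100 = 18573.86/12991.80 × 100 = 142.966.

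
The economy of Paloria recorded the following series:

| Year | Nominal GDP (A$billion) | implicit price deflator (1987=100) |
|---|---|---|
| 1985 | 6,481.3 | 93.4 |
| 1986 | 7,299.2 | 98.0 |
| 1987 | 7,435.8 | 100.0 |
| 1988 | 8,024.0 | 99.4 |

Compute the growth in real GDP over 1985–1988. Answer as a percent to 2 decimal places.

Real GDP 1985 = 6481.3/0.934 = 6939.29.
Real GDP 1988 = 8024.0/0.994 = 8072.43.
Change = 8072.43/6939.29 − 1 = 0.1633.

16.33%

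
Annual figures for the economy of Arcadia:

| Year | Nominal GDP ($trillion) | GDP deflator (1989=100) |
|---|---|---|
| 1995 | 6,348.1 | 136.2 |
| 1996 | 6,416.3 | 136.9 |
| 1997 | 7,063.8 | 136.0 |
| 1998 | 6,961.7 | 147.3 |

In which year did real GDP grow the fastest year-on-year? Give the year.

1996: real = 6416.3/1.369 = 4686.85; growth vs 1995 (4660.87) = 0.56%.
1997: real = 7063.8/1.360 = 5193.97; growth vs 1996 (4686.85) = 10.82%.
1998: real = 6961.7/1.473 = 4726.21; growth vs 1997 (5193.97) = -9.01%.

1997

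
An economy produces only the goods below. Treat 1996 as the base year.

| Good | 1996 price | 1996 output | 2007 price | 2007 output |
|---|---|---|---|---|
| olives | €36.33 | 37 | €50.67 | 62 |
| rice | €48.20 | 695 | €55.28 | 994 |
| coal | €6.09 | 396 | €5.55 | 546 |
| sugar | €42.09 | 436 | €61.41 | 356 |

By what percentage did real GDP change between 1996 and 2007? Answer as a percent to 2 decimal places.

Real GDP 1996 = Nominal GDP 1996 = 36.33·37 + 48.20·695 + 6.09·396 + 42.09·436 = 55606.09.
Real GDP 2007 (at 1996 prices) = 36.33·62 + 48.20·994 + 6.09·546 + 42.09·356 = 68472.44.
Real growth = 68472.44/55606.09 − 1 = 0.2314.

23.14%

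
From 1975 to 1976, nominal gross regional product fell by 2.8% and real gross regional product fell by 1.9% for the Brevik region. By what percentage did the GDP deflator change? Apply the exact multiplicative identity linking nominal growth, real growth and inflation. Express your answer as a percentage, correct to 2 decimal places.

(1 + g_nom) = (1 + g_real)(1 + π), so π = 0.9720 / 0.9810 − 1 = -0.00917.

-0.92%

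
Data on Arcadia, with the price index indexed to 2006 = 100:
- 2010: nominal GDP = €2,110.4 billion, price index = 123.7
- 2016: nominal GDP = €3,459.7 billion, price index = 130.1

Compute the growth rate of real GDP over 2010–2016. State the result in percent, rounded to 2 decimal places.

55.87%

Real GDP 2010 = 2110.4 / 1.237 = 1706.06.
Real GDP 2016 = 3459.7 / 1.301 = 2659.26.
Real growth = 2659.26 / 1706.06 − 1 = 0.5587.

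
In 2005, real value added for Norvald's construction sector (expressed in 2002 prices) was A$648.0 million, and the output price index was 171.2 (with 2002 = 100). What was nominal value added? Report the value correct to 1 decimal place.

Nominal value added = Real × (output price index/100) = 648.0 × 1.712 = 1109.38.

A$1,109.4 million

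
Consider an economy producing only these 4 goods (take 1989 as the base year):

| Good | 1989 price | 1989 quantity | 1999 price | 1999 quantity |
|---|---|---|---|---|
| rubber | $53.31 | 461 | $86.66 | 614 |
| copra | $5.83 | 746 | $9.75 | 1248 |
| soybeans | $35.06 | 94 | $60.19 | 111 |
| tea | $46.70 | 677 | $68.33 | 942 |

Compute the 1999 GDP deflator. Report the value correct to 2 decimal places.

155.22

Nominal GDP 1999 = 86.66·614 + 9.75·1248 + 60.19·111 + 68.33·942 = 136425.19.
Real GDP 1999 (at 1989 prices) = 53.31·614 + 5.83·1248 + 35.06·111 + 46.70·942 = 87891.24.
Deflator = Nominal/Real × 100 = 136425.19/87891.24 × 100 = 155.220.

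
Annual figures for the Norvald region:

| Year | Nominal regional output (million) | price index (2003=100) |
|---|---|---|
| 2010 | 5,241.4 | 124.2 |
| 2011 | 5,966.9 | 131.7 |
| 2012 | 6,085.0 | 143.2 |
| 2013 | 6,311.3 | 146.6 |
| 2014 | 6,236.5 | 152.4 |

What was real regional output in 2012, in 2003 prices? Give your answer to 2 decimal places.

Real regional output 2012 = 6085.0 / 1.432 = 4249.30.

4,249.30 million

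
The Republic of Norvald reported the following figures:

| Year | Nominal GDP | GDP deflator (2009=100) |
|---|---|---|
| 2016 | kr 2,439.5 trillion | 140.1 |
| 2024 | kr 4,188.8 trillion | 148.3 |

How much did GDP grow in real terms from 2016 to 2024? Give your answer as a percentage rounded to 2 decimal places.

62.21%

Deflate each year: 2016 → 2439.5/1.401 = 1741.26; 2024 → 4188.8/1.483 = 2824.54.
So real GDP changed by 2824.54/1741.26 − 1 = 0.6221, i.e. 62.21%.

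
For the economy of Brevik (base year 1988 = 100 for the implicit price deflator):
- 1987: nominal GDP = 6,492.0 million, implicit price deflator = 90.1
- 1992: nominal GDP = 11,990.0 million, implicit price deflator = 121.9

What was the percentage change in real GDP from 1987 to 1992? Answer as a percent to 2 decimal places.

Real GDP 1987 = 6492.0 / 0.901 = 7205.33.
Real GDP 1992 = 11990.0 / 1.219 = 9835.93.
Real growth = 9835.93 / 7205.33 − 1 = 0.3651.

36.51%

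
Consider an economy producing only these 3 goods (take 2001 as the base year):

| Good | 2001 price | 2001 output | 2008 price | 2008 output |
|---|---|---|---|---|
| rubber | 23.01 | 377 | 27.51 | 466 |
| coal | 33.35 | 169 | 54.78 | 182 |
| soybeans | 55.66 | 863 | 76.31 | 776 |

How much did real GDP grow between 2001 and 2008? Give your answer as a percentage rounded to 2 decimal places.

-3.79%

Real GDP 2001 = Nominal GDP 2001 = 23.01·377 + 33.35·169 + 55.66·863 = 62345.50.
Real GDP 2008 (at 2001 prices) = 23.01·466 + 33.35·182 + 55.66·776 = 59984.52.
Real growth = 59984.52/62345.50 − 1 = -0.0379.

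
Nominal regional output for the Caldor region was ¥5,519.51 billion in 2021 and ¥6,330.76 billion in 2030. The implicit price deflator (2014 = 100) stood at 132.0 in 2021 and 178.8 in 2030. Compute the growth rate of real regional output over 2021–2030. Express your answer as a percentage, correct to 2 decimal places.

Deflate each year: 2021 → 5519.51/1.320 = 4181.45; 2030 → 6330.76/1.788 = 3540.69.
So real regional output changed by 3540.69/4181.45 − 1 = -0.1532, i.e. -15.32%.

-15.32%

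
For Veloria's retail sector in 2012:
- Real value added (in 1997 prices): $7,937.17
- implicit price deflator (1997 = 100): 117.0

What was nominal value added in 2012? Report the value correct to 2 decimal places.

$9,286.49

Nominal value added = Real × (implicit price deflator/100) = 7937.17 × 1.170 = 9286.49.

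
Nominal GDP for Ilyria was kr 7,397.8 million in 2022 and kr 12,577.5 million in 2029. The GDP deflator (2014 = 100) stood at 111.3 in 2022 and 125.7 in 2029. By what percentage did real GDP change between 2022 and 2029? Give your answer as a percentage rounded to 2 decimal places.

Deflate each year: 2022 → 7397.8/1.113 = 6646.72; 2029 → 12577.5/1.257 = 10005.97.
So real GDP changed by 10005.97/6646.72 − 1 = 0.5054, i.e. 50.54%.

50.54%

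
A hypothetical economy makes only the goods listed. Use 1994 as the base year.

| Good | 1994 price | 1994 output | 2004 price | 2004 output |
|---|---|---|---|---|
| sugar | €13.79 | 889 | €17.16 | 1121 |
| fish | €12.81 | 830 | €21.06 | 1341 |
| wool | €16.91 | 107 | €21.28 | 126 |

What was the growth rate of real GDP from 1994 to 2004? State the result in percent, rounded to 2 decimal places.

Real GDP 1994 = Nominal GDP 1994 = 13.79·889 + 12.81·830 + 16.91·107 = 24700.98.
Real GDP 2004 (at 1994 prices) = 13.79·1121 + 12.81·1341 + 16.91·126 = 34767.46.
Real growth = 34767.46/24700.98 − 1 = 0.4075.

40.75%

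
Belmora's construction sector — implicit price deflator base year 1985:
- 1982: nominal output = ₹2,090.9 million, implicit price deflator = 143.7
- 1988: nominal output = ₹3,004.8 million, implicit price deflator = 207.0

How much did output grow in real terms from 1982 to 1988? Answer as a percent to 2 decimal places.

-0.24%

Real output 1982 = 2090.9 / 1.437 = 1455.05.
Real output 1988 = 3004.8 / 2.070 = 1451.59.
Real growth = 1451.59 / 1455.05 − 1 = -0.0024.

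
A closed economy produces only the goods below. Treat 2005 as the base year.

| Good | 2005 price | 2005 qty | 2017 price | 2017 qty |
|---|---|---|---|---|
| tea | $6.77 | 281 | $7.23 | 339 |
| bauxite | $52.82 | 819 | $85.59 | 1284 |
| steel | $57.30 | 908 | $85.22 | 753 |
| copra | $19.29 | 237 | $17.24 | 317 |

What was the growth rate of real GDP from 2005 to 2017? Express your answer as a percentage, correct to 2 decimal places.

17.31%

Real GDP 2005 = Nominal GDP 2005 = 6.77·281 + 52.82·819 + 57.30·908 + 19.29·237 = 101762.08.
Real GDP 2017 (at 2005 prices) = 6.77·339 + 52.82·1284 + 57.30·753 + 19.29·317 = 119377.74.
Real growth = 119377.74/101762.08 − 1 = 0.1731.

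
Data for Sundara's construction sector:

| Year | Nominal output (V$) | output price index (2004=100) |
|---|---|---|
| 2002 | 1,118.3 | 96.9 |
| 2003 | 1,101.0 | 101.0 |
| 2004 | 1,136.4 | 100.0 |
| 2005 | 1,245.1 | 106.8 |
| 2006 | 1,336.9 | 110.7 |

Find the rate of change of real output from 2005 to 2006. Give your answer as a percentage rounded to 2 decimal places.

3.59%

Real output 2005 = 1245.1/1.068 = 1165.82.
Real output 2006 = 1336.9/1.107 = 1207.68.
Change = 1207.68/1165.82 − 1 = 0.0359.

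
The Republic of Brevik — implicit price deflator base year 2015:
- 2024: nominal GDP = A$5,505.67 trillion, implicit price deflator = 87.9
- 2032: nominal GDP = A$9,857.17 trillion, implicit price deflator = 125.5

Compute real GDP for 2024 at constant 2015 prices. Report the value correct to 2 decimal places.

A$6,263.56 trillion

Real GDP = Nominal / (implicit price deflator/100) = 5505.67 / 0.879 = 6263.56.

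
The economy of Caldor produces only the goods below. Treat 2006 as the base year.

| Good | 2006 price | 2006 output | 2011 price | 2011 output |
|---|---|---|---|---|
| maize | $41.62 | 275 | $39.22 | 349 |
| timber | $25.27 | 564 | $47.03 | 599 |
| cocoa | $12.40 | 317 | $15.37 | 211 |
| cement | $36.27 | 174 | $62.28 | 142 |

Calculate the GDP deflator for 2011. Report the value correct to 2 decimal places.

144.13

Nominal GDP 2011 = 39.22·349 + 47.03·599 + 15.37·211 + 62.28·142 = 53945.58.
Real GDP 2011 (at 2006 prices) = 41.62·349 + 25.27·599 + 12.40·211 + 36.27·142 = 37428.85.
Deflator = Nominal/Real × 100 = 53945.58/37428.85 × 100 = 144.128.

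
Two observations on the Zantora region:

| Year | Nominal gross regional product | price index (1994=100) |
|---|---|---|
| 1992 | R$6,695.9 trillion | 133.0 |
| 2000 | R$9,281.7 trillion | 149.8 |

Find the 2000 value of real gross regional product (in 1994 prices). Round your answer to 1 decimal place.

Real gross regional product = Nominal / (price index/100) = 9281.7 / 1.498 = 6196.06.

R$6,196.1 trillion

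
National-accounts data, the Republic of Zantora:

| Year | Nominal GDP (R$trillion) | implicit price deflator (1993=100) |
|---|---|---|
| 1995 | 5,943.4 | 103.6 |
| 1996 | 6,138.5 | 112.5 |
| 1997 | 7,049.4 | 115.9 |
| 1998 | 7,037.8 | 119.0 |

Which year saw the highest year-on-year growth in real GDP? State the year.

1996: real = 6138.5/1.125 = 5456.44; growth vs 1995 (5736.87) = -4.89%.
1997: real = 7049.4/1.159 = 6082.31; growth vs 1996 (5456.44) = 11.47%.
1998: real = 7037.8/1.190 = 5914.12; growth vs 1997 (6082.31) = -2.77%.

1997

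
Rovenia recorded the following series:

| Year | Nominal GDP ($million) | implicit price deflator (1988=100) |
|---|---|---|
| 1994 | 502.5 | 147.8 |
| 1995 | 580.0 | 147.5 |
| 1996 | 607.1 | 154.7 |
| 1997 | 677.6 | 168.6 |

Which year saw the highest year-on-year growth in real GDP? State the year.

1995: real = 580.0/1.475 = 393.22; growth vs 1994 (339.99) = 15.66%.
1996: real = 607.1/1.547 = 392.44; growth vs 1995 (393.22) = -0.20%.
1997: real = 677.6/1.686 = 401.90; growth vs 1996 (392.44) = 2.41%.

1995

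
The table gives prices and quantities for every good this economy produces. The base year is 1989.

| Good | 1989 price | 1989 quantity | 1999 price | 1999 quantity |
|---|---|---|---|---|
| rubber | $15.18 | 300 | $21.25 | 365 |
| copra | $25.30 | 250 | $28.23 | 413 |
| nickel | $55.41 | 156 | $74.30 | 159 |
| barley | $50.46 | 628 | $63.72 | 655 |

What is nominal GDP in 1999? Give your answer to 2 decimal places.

$72965.54

Nominal GDP 1999 = Σ (p_1999 × q_1999) = 21.25·365 + 28.23·413 + 74.30·159 + 63.72·655 = 72965.54.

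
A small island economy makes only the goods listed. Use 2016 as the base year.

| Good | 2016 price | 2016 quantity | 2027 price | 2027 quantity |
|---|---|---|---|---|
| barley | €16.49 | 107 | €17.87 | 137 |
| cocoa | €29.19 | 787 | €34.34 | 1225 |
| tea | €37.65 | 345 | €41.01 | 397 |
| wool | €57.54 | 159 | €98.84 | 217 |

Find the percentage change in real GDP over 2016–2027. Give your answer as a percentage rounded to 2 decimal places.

39.63%

Real GDP 2016 = Nominal GDP 2016 = 16.49·107 + 29.19·787 + 37.65·345 + 57.54·159 = 46875.07.
Real GDP 2027 (at 2016 prices) = 16.49·137 + 29.19·1225 + 37.65·397 + 57.54·217 = 65450.11.
Real growth = 65450.11/46875.07 − 1 = 0.3963.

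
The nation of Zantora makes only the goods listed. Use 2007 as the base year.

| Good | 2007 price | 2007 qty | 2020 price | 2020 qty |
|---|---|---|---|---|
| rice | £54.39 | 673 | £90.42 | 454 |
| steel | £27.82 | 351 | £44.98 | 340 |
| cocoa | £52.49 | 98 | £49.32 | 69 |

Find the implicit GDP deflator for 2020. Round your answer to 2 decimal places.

158.17

Nominal GDP 2020 = 90.42·454 + 44.98·340 + 49.32·69 = 59746.96.
Real GDP 2020 (at 2007 prices) = 54.39·454 + 27.82·340 + 52.49·69 = 37773.67.
Deflator = Nominal/Real × 100 = 59746.96/37773.67 × 100 = 158.171.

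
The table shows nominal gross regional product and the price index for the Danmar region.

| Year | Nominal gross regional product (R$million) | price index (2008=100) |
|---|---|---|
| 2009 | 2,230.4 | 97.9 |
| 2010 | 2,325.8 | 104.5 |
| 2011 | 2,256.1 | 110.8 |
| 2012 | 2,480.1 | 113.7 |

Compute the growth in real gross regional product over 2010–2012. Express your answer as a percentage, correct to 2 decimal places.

Real gross regional product 2010 = 2325.8/1.045 = 2225.65.
Real gross regional product 2012 = 2480.1/1.137 = 2181.27.
Change = 2181.27/2225.65 − 1 = -0.0199.

-1.99%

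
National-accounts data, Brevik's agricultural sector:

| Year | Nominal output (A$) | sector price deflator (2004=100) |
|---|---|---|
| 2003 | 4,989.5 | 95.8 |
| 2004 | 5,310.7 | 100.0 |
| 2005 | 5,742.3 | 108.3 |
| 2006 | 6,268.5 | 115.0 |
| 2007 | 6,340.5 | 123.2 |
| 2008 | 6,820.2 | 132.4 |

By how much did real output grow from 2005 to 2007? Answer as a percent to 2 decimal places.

-2.94%

Real output 2005 = 5742.3/1.083 = 5302.22.
Real output 2007 = 6340.5/1.232 = 5146.51.
Change = 5146.51/5302.22 − 1 = -0.0294.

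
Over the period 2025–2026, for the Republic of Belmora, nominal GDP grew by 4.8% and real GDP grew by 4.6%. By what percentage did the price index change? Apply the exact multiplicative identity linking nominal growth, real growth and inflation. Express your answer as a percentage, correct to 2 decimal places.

0.19%

(1 + g_nom) = (1 + g_real)(1 + π), so π = 1.0480 / 1.0460 − 1 = 0.00191.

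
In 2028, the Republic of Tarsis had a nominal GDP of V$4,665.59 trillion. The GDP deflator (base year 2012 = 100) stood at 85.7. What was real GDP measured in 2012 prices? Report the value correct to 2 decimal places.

Real GDP = Nominal / (GDP deflator/100) = 4665.59 / 0.857 = 5444.10.

V$5,444.10 trillion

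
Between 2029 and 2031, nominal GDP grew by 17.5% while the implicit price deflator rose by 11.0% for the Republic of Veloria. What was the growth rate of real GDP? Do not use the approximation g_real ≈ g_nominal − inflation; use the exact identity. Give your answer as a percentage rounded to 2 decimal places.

(1 + g_nom) = (1 + g_real)(1 + π), so g_real = 1.1750 / 1.1100 − 1 = 0.05856.

5.86%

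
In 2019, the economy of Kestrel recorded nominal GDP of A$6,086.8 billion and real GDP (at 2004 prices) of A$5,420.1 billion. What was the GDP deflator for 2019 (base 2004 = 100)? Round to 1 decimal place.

GDP deflator = (Nominal / Real) × 100 = 6086.8 / 5420.1 × 100 = 112.30.

112.3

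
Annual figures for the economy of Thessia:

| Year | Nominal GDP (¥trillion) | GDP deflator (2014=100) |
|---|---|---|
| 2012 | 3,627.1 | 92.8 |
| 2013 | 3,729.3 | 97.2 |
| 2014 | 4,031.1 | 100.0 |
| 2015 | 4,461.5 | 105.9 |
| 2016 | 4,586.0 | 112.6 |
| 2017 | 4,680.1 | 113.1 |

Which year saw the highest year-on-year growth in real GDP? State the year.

2014

2013: real = 3729.3/0.972 = 3836.73; growth vs 2012 (3908.51) = -1.84%.
2014: real = 4031.1/1.000 = 4031.10; growth vs 2013 (3836.73) = 5.07%.
2015: real = 4461.5/1.059 = 4212.94; growth vs 2014 (4031.10) = 4.51%.
2016: real = 4586.0/1.126 = 4072.82; growth vs 2015 (4212.94) = -3.33%.
2017: real = 4680.1/1.131 = 4138.02; growth vs 2016 (4072.82) = 1.60%.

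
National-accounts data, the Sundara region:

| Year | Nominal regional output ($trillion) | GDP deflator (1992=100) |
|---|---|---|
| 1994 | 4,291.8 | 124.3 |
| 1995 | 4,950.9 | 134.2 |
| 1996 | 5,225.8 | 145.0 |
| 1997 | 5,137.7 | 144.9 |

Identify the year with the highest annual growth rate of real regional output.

1995

1995: real = 4950.9/1.342 = 3689.20; growth vs 1994 (3452.78) = 6.85%.
1996: real = 5225.8/1.450 = 3604.00; growth vs 1995 (3689.20) = -2.31%.
1997: real = 5137.7/1.449 = 3545.69; growth vs 1996 (3604.00) = -1.62%.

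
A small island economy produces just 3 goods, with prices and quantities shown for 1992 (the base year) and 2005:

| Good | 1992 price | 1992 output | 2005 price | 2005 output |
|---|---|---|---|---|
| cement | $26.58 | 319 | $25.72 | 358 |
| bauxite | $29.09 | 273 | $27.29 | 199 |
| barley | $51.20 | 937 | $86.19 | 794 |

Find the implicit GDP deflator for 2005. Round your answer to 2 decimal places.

148.46

Nominal GDP 2005 = 25.72·358 + 27.29·199 + 86.19·794 = 83073.33.
Real GDP 2005 (at 1992 prices) = 26.58·358 + 29.09·199 + 51.20·794 = 55957.35.
Deflator = Nominal/Real × 100 = 83073.33/55957.35 × 100 = 148.458.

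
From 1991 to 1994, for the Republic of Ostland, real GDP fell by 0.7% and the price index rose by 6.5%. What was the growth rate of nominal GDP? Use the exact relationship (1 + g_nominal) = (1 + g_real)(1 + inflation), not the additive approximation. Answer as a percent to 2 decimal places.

5.75%

(1 + g_nom) = (1 + g_real)(1 + π) = 0.9930 × 1.0650 = 1.05755.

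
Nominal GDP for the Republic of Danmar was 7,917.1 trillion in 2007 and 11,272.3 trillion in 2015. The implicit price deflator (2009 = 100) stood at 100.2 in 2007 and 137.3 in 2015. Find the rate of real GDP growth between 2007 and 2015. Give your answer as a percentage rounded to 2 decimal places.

3.91%

Real GDP 2007 = 7917.1 / 1.002 = 7901.30.
Real GDP 2015 = 11272.3 / 1.373 = 8209.98.
Real growth = 8209.98 / 7901.30 − 1 = 0.0391.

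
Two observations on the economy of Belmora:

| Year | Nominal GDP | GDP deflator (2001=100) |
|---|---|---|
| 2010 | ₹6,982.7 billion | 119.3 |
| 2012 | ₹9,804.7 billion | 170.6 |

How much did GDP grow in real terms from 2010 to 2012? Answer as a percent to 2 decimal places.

-1.81%

Deflate each year: 2010 → 6982.7/1.193 = 5853.06; 2012 → 9804.7/1.706 = 5747.19.
So real GDP changed by 5747.19/5853.06 − 1 = -0.0181, i.e. -1.81%.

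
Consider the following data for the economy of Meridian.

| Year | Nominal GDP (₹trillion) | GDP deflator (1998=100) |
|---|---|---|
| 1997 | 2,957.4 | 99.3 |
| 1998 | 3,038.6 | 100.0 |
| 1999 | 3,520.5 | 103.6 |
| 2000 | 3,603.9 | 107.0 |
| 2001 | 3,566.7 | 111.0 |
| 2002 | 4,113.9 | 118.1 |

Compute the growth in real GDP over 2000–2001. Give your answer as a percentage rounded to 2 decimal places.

-4.60%

Real GDP 2000 = 3603.9/1.070 = 3368.13.
Real GDP 2001 = 3566.7/1.110 = 3213.24.
Change = 3213.24/3368.13 − 1 = -0.0460.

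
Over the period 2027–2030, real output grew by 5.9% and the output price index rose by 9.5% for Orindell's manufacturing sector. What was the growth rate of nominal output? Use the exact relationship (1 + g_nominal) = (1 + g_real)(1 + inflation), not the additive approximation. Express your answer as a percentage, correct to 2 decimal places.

(1 + g_nom) = (1 + g_real)(1 + π) = 1.0590 × 1.0950 = 1.15961.

15.96%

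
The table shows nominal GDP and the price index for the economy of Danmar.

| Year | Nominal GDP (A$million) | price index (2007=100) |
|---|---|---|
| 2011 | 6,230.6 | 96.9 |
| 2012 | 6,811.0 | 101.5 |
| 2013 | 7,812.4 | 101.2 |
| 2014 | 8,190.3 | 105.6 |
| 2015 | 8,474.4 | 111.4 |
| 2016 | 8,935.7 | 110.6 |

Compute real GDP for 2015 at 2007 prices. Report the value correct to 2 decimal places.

A$7,607.18 million

Real GDP 2015 = 8474.4 / 1.114 = 7607.18.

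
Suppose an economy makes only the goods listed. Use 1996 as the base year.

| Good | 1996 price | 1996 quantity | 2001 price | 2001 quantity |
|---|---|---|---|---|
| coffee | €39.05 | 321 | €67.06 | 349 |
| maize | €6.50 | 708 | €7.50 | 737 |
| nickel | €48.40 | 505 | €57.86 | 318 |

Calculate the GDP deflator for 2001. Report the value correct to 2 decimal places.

139.99

Nominal GDP 2001 = 67.06·349 + 7.50·737 + 57.86·318 = 47330.92.
Real GDP 2001 (at 1996 prices) = 39.05·349 + 6.50·737 + 48.40·318 = 33810.15.
Deflator = Nominal/Real × 100 = 47330.92/33810.15 × 100 = 139.990.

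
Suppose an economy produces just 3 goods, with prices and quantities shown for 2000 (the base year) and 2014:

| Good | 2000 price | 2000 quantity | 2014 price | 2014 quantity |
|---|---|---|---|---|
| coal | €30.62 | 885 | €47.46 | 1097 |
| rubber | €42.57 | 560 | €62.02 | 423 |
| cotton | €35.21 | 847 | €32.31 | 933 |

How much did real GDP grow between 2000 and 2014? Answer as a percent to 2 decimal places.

4.57%

Real GDP 2000 = Nominal GDP 2000 = 30.62·885 + 42.57·560 + 35.21·847 = 80760.77.
Real GDP 2014 (at 2000 prices) = 30.62·1097 + 42.57·423 + 35.21·933 = 84448.18.
Real growth = 84448.18/80760.77 − 1 = 0.0457.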